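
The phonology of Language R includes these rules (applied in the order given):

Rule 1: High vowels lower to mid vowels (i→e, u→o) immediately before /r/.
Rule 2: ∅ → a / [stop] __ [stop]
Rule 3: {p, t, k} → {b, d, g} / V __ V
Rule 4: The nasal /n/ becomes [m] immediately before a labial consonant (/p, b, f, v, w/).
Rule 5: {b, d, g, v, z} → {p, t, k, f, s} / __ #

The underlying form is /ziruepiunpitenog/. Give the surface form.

zeruebiumpidenok

Rule 1 (pre-rhotic lowering): /i/ is a high vowel immediately before /r/, so it lowers to [e]. /ziruepiunpitenog/ → zeruepiunpitenog.
Rule 2 (stop-cluster a-epenthesis): no segment meets the environment; /zeruepiunpitenog/ is unchanged.
Rule 3 (intervocalic voicing): /p/ is a voiceless stop between vowels /e/ and /i/, so it voices to [b]. /t/ is a voiceless stop between vowels /i/ and /e/, so it voices to [d]. /zeruepiunpitenog/ → zeruebiunpidenog.
Rule 4 (nasal place assimilation): /n/ precedes the labial consonant /p/, so it assimilates in place to [m]. /zeruebiunpidenog/ → zeruebiumpidenog.
Rule 5 (final devoicing): /g/ is a voiced obstruent in word-final position, so it devoices to [k]. /zeruebiumpidenog/ → zeruebiumpidenok.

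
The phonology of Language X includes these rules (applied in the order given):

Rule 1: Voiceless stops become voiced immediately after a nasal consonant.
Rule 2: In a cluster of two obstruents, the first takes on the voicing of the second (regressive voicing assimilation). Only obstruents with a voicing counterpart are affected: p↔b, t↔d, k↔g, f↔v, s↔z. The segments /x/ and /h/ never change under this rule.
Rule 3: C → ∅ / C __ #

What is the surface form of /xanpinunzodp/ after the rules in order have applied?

Rule 1 (post-nasal voicing): /p/ is a voiceless stop immediately after the nasal /n/, so it voices to [b]. /xanpinunzodp/ → xanbinunzodp.
Rule 2 (regressive voicing assimilation): /d/ precedes the voiceless obstruent /p/, so it devoices to [t] by assimilation. /xanbinunzodp/ → xanbinunzotp.
Rule 3 (final cluster simplification): /p/ is the second consonant of a word-final cluster /tp/, so it deletes. /xanbinunzotp/ → xanbinunzot.

xanbinunzot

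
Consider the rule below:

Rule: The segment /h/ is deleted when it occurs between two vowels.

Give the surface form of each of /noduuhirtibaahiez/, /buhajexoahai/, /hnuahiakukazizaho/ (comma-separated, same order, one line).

noduuirtibaaiez, buajexoaai, hnuaiakukazizao

/noduuhirtibaahiez/: /h/ occurs between vowels /u/ and /i/, so it deletes. /h/ occurs between vowels /a/ and /i/, so it deletes. → [noduuirtibaaiez].
/buhajexoahai/: /h/ occurs between vowels /u/ and /a/, so it deletes. /h/ occurs between vowels /a/ and /a/, so it deletes. → [buajexoaai].
/hnuahiakukazizaho/: /h/ occurs between vowels /a/ and /i/, so it deletes. /h/ occurs between vowels /a/ and /o/, so it deletes. → [hnuaiakukazizao].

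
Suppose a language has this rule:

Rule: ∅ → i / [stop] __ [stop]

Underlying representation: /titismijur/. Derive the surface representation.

titismijur

No segment of /titismijur/ meets the structural description of the rule, so the form surfaces unchanged.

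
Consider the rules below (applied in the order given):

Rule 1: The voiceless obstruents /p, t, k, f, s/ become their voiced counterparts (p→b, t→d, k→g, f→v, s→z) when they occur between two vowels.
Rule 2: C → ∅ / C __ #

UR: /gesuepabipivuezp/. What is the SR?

gezuebabibivuez

Rule 1 (intervocalic voicing): /s/ is a voiceless obstruent between vowels /e/ and /u/, so it voices to [z]. /p/ is a voiceless obstruent between vowels /e/ and /a/, so it voices to [b]. /p/ is a voiceless obstruent between vowels /i/ and /i/, so it voices to [b]. /gesuepabipivuezp/ → gezuebabibivuezp.
Rule 2 (final cluster simplification): /p/ is the second consonant of a word-final cluster /zp/, so it deletes. /gezuebabibivuezp/ → gezuebabibivuez.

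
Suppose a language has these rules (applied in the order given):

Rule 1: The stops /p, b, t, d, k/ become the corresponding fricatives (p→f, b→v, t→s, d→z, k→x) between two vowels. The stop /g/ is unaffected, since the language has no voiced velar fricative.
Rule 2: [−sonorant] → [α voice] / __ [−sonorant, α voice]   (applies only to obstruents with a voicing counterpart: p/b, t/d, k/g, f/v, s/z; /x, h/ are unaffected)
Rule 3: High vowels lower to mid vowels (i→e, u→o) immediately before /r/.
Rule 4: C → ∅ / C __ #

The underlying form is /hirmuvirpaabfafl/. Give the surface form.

hermuverpaapfaf

Rule 1 (intervocalic spirantization): no segment meets the environment; /hirmuvirpaabfafl/ is unchanged.
Rule 2 (regressive voicing assimilation): /b/ precedes the voiceless obstruent /f/, so it devoices to [p] by assimilation. /hirmuvirpaabfafl/ → hirmuvirpaapfafl.
Rule 3 (pre-rhotic lowering): /i/ is a high vowel immediately before /r/, so it lowers to [e]. /i/ is a high vowel immediately before /r/, so it lowers to [e]. /hirmuvirpaapfafl/ → hermuverpaapfafl.
Rule 4 (final cluster simplification): /l/ is the second consonant of a word-final cluster /fl/, so it deletes. /hermuverpaapfafl/ → hermuverpaapfaf.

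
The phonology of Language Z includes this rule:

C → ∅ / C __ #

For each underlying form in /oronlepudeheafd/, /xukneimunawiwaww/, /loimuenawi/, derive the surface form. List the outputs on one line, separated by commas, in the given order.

oronlepudeheaf, xukneimunawiwaw, loimuenawi

/oronlepudeheafd/: /d/ is the second consonant of a word-final cluster /fd/, so it deletes. → [oronlepudeheaf].
/xukneimunawiwaww/: /w/ is the second consonant of a word-final cluster /ww/, so it deletes. → [xukneimunawiwaw].
/loimuenawi/: the rule's environment is not met; surfaces unchanged as [loimuenawi].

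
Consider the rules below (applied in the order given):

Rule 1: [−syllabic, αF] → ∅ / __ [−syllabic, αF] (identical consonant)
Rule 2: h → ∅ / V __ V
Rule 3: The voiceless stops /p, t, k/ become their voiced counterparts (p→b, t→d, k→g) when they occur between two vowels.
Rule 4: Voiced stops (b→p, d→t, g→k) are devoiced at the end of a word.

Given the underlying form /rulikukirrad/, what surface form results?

ruligugirat

Rule 1 (degemination): /rr/ is a geminate; the first /r/ deletes. /rulikukirrad/ → rulikukirad.
Rule 2 (intervocalic h-deletion): no segment meets the environment; /rulikukirad/ is unchanged.
Rule 3 (intervocalic voicing): /k/ is a voiceless stop between vowels /i/ and /u/, so it voices to [g]. /k/ is a voiceless stop between vowels /u/ and /i/, so it voices to [g]. /rulikukirad/ → ruligugirad.
Rule 4 (final devoicing): /d/ is a voiced stop in word-final position, so it devoices to [t]. /ruligugirad/ → ruligugirat.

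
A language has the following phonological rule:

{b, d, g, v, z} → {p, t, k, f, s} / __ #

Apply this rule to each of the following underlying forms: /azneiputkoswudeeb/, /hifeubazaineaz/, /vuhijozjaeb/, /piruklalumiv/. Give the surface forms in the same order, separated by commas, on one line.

/azneiputkoswudeeb/: /b/ is a voiced obstruent in word-final position, so it devoices to [p]. → [azneiputkoswudeep].
/hifeubazaineaz/: /z/ is a voiced obstruent in word-final position, so it devoices to [s]. → [hifeubazaineas].
/vuhijozjaeb/: /b/ is a voiced obstruent in word-final position, so it devoices to [p]. → [vuhijozjaep].
/piruklalumiv/: /v/ is a voiced obstruent in word-final position, so it devoices to [f]. → [piruklalumif].

azneiputkoswudeep, hifeubazaineas, vuhijozjaep, piruklalumif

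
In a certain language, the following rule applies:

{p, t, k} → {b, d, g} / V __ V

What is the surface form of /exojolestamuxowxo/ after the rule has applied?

No segment of /exojolestamuxowxo/ meets the structural description of the rule, so the form surfaces unchanged.

exojolestamuxowxo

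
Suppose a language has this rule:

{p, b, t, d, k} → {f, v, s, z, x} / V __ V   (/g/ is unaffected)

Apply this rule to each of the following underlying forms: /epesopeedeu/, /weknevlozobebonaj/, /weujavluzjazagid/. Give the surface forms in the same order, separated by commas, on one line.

efesofeezeu, weknevlozovevonaj, weujavluzjazagid

/epesopeedeu/: /p/ is a stop between vowels /e/ and /e/, so it spirantizes to the fricative [f]. /p/ is a stop between vowels /o/ and /e/, so it spirantizes to the fricative [f]. /d/ is a stop between vowels /e/ and /e/, so it spirantizes to the fricative [z]. → [efesofeezeu].
/weknevlozobebonaj/: /b/ is a stop between vowels /o/ and /e/, so it spirantizes to the fricative [v]. /b/ is a stop between vowels /e/ and /o/, so it spirantizes to the fricative [v]. → [weknevlozovevonaj].
/weujavluzjazagid/: the rule's environment is not met; surfaces unchanged as [weujavluzjazagid].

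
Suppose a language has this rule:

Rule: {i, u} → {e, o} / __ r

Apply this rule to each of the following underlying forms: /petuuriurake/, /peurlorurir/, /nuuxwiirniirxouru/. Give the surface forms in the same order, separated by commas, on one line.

/petuuriurake/: /u/ is a high vowel immediately before /r/, so it lowers to [o]. /u/ is a high vowel immediately before /r/, so it lowers to [o]. → [petuoriorake].
/peurlorurir/: /u/ is a high vowel immediately before /r/, so it lowers to [o]. /u/ is a high vowel immediately before /r/, so it lowers to [o]. /i/ is a high vowel immediately before /r/, so it lowers to [e]. → [peorlororer].
/nuuxwiirniirxouru/: /i/ is a high vowel immediately before /r/, so it lowers to [e]. /i/ is a high vowel immediately before /r/, so it lowers to [e]. /u/ is a high vowel immediately before /r/, so it lowers to [o]. → [nuuxwiernierxooru].

petuoriorake, peorlororer, nuuxwiernierxooru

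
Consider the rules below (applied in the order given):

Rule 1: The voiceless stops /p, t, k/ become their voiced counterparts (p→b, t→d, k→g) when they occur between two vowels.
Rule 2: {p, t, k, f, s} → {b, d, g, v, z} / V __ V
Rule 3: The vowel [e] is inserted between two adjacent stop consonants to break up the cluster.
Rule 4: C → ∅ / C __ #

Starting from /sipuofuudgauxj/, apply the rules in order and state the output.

Rule 1 (intervocalic voicing): /p/ is a voiceless stop between vowels /i/ and /u/, so it voices to [b]. /sipuofuudgauxj/ → sibuofuudgauxj.
Rule 2 (intervocalic voicing): /f/ is a voiceless obstruent between vowels /o/ and /u/, so it voices to [v]. /sibuofuudgauxj/ → sibuovuudgauxj.
Rule 3 (stop-cluster e-epenthesis): /d/ and /g/ form a stop–stop cluster, so [e] is inserted between them. /sibuovuudgauxj/ → sibuovuudegauxj.
Rule 4 (final cluster simplification): /j/ is the second consonant of a word-final cluster /xj/, so it deletes. /sibuovuudegauxj/ → sibuovuudegaux.

sibuovuudegaux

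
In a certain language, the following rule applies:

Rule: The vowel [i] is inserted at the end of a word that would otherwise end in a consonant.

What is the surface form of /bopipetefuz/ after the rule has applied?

bopipetefuzi

the form ends in the consonant /z/, so [i] is inserted word-finally.
Surface form: [bopipetefuzi].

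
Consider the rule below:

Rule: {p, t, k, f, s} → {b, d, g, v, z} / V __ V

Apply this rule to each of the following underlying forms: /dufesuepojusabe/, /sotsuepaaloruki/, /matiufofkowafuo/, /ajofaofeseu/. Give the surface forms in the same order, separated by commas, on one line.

/dufesuepojusabe/: /f/ is a voiceless obstruent between vowels /u/ and /e/, so it voices to [v]. /s/ is a voiceless obstruent between vowels /e/ and /u/, so it voices to [z]. /p/ is a voiceless obstruent between vowels /e/ and /o/, so it voices to [b]. /s/ is a voiceless obstruent between vowels /u/ and /a/, so it voices to [z]. → [duvezuebojuzabe].
/sotsuepaaloruki/: /p/ is a voiceless obstruent between vowels /e/ and /a/, so it voices to [b]. /k/ is a voiceless obstruent between vowels /u/ and /i/, so it voices to [g]. → [sotsuebaalorugi].
/matiufofkowafuo/: /t/ is a voiceless obstruent between vowels /a/ and /i/, so it voices to [d]. /f/ is a voiceless obstruent between vowels /u/ and /o/, so it voices to [v]. /f/ is a voiceless obstruent between vowels /a/ and /u/, so it voices to [v]. → [madiuvofkowavuo].
/ajofaofeseu/: /f/ is a voiceless obstruent between vowels /o/ and /a/, so it voices to [v]. /f/ is a voiceless obstruent between vowels /o/ and /e/, so it voices to [v]. /s/ is a voiceless obstruent between vowels /e/ and /e/, so it voices to [z]. → [ajovaovezeu].

duvezuebojuzabe, sotsuebaalorugi, madiuvofkowavuo, ajovaovezeu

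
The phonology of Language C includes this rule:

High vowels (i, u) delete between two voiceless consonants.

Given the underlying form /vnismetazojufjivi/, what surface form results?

vnismetazojufjivi

No segment of /vnismetazojufjivi/ meets the structural description of the rule, so the form surfaces unchanged.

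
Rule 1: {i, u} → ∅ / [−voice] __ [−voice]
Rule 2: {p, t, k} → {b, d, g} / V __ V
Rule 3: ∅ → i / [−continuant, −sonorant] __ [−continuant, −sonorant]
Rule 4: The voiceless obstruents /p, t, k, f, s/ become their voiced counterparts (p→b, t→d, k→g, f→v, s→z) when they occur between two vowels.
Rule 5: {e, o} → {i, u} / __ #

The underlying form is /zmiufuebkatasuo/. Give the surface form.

Rule 1 (high vowel syncope): no segment meets the environment; /zmiufuebkatasuo/ is unchanged.
Rule 2 (intervocalic voicing): /t/ is a voiceless stop between vowels /a/ and /a/, so it voices to [d]. /zmiufuebkatasuo/ → zmiufuebkadasuo.
Rule 3 (stop-cluster i-epenthesis): /b/ and /k/ form a stop–stop cluster, so [i] is inserted between them. /zmiufuebkadasuo/ → zmiufuebikadasuo.
Rule 4 (intervocalic voicing): /f/ is a voiceless obstruent between vowels /u/ and /u/, so it voices to [v]. /k/ is a voiceless obstruent between vowels /i/ and /a/, so it voices to [g]. /s/ is a voiceless obstruent between vowels /a/ and /u/, so it voices to [z]. /zmiufuebikadasuo/ → zmiuvuebigadazuo.
Rule 5 (final vowel raising): /o/ is a mid vowel in word-final position, so it raises to [u]. /zmiuvuebigadazuo/ → zmiuvuebigadazuu.

zmiuvuebigadazuu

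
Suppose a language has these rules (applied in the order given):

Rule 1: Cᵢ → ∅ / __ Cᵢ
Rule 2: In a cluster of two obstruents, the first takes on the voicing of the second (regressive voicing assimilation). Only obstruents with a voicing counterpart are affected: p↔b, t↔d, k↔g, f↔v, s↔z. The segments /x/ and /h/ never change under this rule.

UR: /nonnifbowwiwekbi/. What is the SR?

nonivbowiwegbi

Rule 1 (degemination): /nn/ is a geminate; the first /n/ deletes. /ww/ is a geminate; the first /w/ deletes. /nonnifbowwiwekbi/ → nonifbowiwekbi.
Rule 2 (regressive voicing assimilation): /f/ precedes the voiced obstruent /b/, so it voices to [v] by assimilation. /k/ precedes the voiced obstruent /b/, so it voices to [g] by assimilation. /nonifbowiwekbi/ → nonivbowiwegbi.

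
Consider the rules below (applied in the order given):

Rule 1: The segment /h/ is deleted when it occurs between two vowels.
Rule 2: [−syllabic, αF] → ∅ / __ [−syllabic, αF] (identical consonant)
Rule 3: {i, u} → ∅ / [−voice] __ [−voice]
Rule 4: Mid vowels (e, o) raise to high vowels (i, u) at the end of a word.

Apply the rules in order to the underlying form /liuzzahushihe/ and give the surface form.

liuzaushii

Rule 1 (intervocalic h-deletion): /h/ occurs between vowels /a/ and /u/, so it deletes. /h/ occurs between vowels /i/ and /e/, so it deletes. /liuzzahushihe/ → liuzzaushie.
Rule 2 (degemination): /zz/ is a geminate; the first /z/ deletes. /liuzzaushie/ → liuzaushie.
Rule 3 (high vowel syncope): no segment meets the environment; /liuzaushie/ is unchanged.
Rule 4 (final vowel raising): /e/ is a mid vowel in word-final position, so it raises to [i]. /liuzaushie/ → liuzaushii.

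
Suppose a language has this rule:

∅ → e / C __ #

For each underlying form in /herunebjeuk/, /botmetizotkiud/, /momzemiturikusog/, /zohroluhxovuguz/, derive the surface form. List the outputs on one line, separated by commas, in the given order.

herunebjeuke, botmetizotkiude, momzemiturikusoge, zohroluhxovuguze

/herunebjeuk/: the form ends in the consonant /k/, so [e] is inserted word-finally. → [herunebjeuke].
/botmetizotkiud/: the form ends in the consonant /d/, so [e] is inserted word-finally. → [botmetizotkiude].
/momzemiturikusog/: the form ends in the consonant /g/, so [e] is inserted word-finally. → [momzemiturikusoge].
/zohroluhxovuguz/: the form ends in the consonant /z/, so [e] is inserted word-finally. → [zohroluhxovuguze].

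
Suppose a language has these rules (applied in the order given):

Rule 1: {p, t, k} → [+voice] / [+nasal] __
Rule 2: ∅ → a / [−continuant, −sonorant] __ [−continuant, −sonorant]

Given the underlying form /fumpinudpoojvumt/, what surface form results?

fumbinudapoojvumd

Rule 1 (post-nasal voicing): /p/ is a voiceless stop immediately after the nasal /m/, so it voices to [b]. /t/ is a voiceless stop immediately after the nasal /m/, so it voices to [d]. /fumpinudpoojvumt/ → fumbinudpoojvumd.
Rule 2 (stop-cluster a-epenthesis): /d/ and /p/ form a stop–stop cluster, so [a] is inserted between them. /fumbinudpoojvumd/ → fumbinudapoojvumd.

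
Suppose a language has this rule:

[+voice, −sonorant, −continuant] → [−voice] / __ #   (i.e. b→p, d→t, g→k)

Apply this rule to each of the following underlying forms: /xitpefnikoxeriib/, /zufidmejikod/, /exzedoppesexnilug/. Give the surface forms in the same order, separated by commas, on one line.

xitpefnikoxeriip, zufidmejikot, exzedoppesexniluk

/xitpefnikoxeriib/: /b/ is a voiced stop in word-final position, so it devoices to [p]. → [xitpefnikoxeriip].
/zufidmejikod/: /d/ is a voiced stop in word-final position, so it devoices to [t]. → [zufidmejikot].
/exzedoppesexnilug/: /g/ is a voiced stop in word-final position, so it devoices to [k]. → [exzedoppesexniluk].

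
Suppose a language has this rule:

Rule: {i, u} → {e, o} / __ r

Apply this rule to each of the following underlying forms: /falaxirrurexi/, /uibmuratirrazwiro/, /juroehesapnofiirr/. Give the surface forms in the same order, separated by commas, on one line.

/falaxirrurexi/: /i/ is a high vowel immediately before /r/, so it lowers to [e]. /u/ is a high vowel immediately before /r/, so it lowers to [o]. → [falaxerrorexi].
/uibmuratirrazwiro/: /u/ is a high vowel immediately before /r/, so it lowers to [o]. /i/ is a high vowel immediately before /r/, so it lowers to [e]. /i/ is a high vowel immediately before /r/, so it lowers to [e]. → [uibmoraterrazwero].
/juroehesapnofiirr/: /u/ is a high vowel immediately before /r/, so it lowers to [o]. /i/ is a high vowel immediately before /r/, so it lowers to [e]. → [joroehesapnofierr].

falaxerrorexi, uibmoraterrazwero, joroehesapnofierr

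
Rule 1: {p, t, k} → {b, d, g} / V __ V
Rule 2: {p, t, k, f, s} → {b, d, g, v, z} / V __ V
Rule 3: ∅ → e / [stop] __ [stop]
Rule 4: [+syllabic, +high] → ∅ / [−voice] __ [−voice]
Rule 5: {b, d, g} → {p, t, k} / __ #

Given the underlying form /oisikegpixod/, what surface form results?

Rule 1 (intervocalic voicing): /k/ is a voiceless stop between vowels /i/ and /e/, so it voices to [g]. /oisikegpixod/ → oisigegpixod.
Rule 2 (intervocalic voicing): /s/ is a voiceless obstruent between vowels /i/ and /i/, so it voices to [z]. /oisigegpixod/ → oizigegpixod.
Rule 3 (stop-cluster e-epenthesis): /g/ and /p/ form a stop–stop cluster, so [e] is inserted between them. /oizigegpixod/ → oizigegepixod.
Rule 4 (high vowel syncope): /i/ is a high vowel flanked by voiceless consonants /p/ and /x/, so it deletes. /oizigegepixod/ → oizigegepxod.
Rule 5 (final devoicing): /d/ is a voiced stop in word-final position, so it devoices to [t]. /oizigegepxod/ → oizigegepxot.

oizigegepxot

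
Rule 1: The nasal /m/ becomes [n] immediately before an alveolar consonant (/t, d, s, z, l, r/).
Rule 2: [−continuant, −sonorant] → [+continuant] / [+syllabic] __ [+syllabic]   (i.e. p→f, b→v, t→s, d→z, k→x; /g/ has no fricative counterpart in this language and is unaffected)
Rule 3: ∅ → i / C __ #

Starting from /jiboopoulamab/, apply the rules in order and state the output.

Rule 1 (nasal place assimilation): no segment meets the environment; /jiboopoulamab/ is unchanged.
Rule 2 (intervocalic spirantization): /b/ is a stop between vowels /i/ and /o/, so it spirantizes to the fricative [v]. /p/ is a stop between vowels /o/ and /o/, so it spirantizes to the fricative [f]. /jiboopoulamab/ → jivoofoulamab.
Rule 3 (final i-epenthesis): the form ends in the consonant /b/, so [i] is inserted word-finally. /jivoofoulamab/ → jivoofoulamabi.

jivoofoulamabi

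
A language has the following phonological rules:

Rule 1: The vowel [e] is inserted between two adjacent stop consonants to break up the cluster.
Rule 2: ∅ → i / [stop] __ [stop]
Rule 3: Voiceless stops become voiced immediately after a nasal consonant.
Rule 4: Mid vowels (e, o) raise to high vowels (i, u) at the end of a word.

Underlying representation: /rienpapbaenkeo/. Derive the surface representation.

rienbapebaengeu

Rule 1 (stop-cluster e-epenthesis): /p/ and /b/ form a stop–stop cluster, so [e] is inserted between them. /rienpapbaenkeo/ → rienpapebaenkeo.
Rule 2 (stop-cluster i-epenthesis): no segment meets the environment; /rienpapebaenkeo/ is unchanged.
Rule 3 (post-nasal voicing): /p/ is a voiceless stop immediately after the nasal /n/, so it voices to [b]. /k/ is a voiceless stop immediately after the nasal /n/, so it voices to [g]. /rienpapebaenkeo/ → rienbapebaengeo.
Rule 4 (final vowel raising): /o/ is a mid vowel in word-final position, so it raises to [u]. /rienbapebaengeo/ → rienbapebaengeu.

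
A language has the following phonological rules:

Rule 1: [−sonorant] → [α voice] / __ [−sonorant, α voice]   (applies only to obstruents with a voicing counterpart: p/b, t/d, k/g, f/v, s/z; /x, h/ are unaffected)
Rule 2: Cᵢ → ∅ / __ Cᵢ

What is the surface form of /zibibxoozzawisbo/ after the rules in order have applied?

Rule 1 (regressive voicing assimilation): /b/ precedes the voiceless obstruent /x/, so it devoices to [p] by assimilation. /s/ precedes the voiced obstruent /b/, so it voices to [z] by assimilation. /zibibxoozzawisbo/ → zibipxoozzawizbo.
Rule 2 (degemination): /zz/ is a geminate; the first /z/ deletes. /zibipxoozzawizbo/ → zibipxoozawizbo.

zibipxoozawizbo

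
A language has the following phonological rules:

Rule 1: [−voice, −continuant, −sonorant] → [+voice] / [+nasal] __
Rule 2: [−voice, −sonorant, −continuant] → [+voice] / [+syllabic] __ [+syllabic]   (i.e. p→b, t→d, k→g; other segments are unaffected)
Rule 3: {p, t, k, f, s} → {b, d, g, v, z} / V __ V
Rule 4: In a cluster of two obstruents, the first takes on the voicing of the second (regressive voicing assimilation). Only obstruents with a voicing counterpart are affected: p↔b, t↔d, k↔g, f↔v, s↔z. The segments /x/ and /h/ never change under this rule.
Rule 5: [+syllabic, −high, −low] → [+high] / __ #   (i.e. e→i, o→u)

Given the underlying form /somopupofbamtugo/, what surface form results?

somobubovbamdugu

Rule 1 (post-nasal voicing): /t/ is a voiceless stop immediately after the nasal /m/, so it voices to [d]. /somopupofbamtugo/ → somopupofbamdugo.
Rule 2 (intervocalic voicing): /p/ is a voiceless stop between vowels /o/ and /u/, so it voices to [b]. /p/ is a voiceless stop between vowels /u/ and /o/, so it voices to [b]. /somopupofbamdugo/ → somobubofbamdugo.
Rule 3 (intervocalic voicing): no segment meets the environment; /somobubofbamdugo/ is unchanged.
Rule 4 (regressive voicing assimilation): /f/ precedes the voiced obstruent /b/, so it voices to [v] by assimilation. /somobubofbamdugo/ → somobubovbamdugo.
Rule 5 (final vowel raising): /o/ is a mid vowel in word-final position, so it raises to [u]. /somobubovbamdugo/ → somobubovbamdugu.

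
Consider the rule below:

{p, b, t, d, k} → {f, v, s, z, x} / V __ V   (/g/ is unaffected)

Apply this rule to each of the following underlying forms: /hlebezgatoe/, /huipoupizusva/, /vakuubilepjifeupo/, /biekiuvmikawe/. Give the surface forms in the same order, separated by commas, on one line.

hlevezgasoe, huifoufizusva, vaxuuvilepjifeufo, biexiuvmixawe

/hlebezgatoe/: /b/ is a stop between vowels /e/ and /e/, so it spirantizes to the fricative [v]. /t/ is a stop between vowels /a/ and /o/, so it spirantizes to the fricative [s]. → [hlevezgasoe].
/huipoupizusva/: /p/ is a stop between vowels /i/ and /o/, so it spirantizes to the fricative [f]. /p/ is a stop between vowels /u/ and /i/, so it spirantizes to the fricative [f]. → [huifoufizusva].
/vakuubilepjifeupo/: /k/ is a stop between vowels /a/ and /u/, so it spirantizes to the fricative [x]. /b/ is a stop between vowels /u/ and /i/, so it spirantizes to the fricative [v]. /p/ is a stop between vowels /u/ and /o/, so it spirantizes to the fricative [f]. → [vaxuuvilepjifeufo].
/biekiuvmikawe/: /k/ is a stop between vowels /e/ and /i/, so it spirantizes to the fricative [x]. /k/ is a stop between vowels /i/ and /a/, so it spirantizes to the fricative [x]. → [biexiuvmixawe].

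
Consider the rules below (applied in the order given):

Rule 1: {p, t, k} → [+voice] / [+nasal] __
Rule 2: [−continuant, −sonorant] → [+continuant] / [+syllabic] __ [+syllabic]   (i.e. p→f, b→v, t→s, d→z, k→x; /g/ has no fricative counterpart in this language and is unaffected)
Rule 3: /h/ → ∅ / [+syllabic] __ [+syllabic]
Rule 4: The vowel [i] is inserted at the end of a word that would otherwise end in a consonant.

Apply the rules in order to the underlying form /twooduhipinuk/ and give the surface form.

Rule 1 (post-nasal voicing): no segment meets the environment; /twooduhipinuk/ is unchanged.
Rule 2 (intervocalic spirantization): /d/ is a stop between vowels /o/ and /u/, so it spirantizes to the fricative [z]. /p/ is a stop between vowels /i/ and /i/, so it spirantizes to the fricative [f]. /twooduhipinuk/ → twoozuhifinuk.
Rule 3 (intervocalic h-deletion): /h/ occurs between vowels /u/ and /i/, so it deletes. /twoozuhifinuk/ → twoozuifinuk.
Rule 4 (final i-epenthesis): the form ends in the consonant /k/, so [i] is inserted word-finally. /twoozuifinuk/ → twoozuifinuki.

twoozuifinuki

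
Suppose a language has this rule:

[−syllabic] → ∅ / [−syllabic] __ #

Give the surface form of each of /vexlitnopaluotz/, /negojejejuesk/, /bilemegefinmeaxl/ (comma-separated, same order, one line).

/vexlitnopaluotz/: /z/ is the second consonant of a word-final cluster /tz/, so it deletes. → [vexlitnopaluot].
/negojejejuesk/: /k/ is the second consonant of a word-final cluster /sk/, so it deletes. → [negojejejues].
/bilemegefinmeaxl/: /l/ is the second consonant of a word-final cluster /xl/, so it deletes. → [bilemegefinmeax].

vexlitnopaluot, negojejejues, bilemegefinmeax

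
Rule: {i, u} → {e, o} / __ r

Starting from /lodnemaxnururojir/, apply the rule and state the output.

lodnemaxnororojer

/u/ is a high vowel immediately before /r/, so it lowers to [o].
/u/ is a high vowel immediately before /r/, so it lowers to [o].
/i/ is a high vowel immediately before /r/, so it lowers to [e].
Surface form: [lodnemaxnororojer].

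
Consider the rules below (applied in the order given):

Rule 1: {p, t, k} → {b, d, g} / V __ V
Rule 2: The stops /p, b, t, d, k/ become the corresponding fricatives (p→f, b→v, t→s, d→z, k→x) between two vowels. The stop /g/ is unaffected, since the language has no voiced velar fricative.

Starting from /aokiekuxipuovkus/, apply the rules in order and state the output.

Rule 1 (intervocalic voicing): /k/ is a voiceless stop between vowels /o/ and /i/, so it voices to [g]. /k/ is a voiceless stop between vowels /e/ and /u/, so it voices to [g]. /p/ is a voiceless stop between vowels /i/ and /u/, so it voices to [b]. /aokiekuxipuovkus/ → aogieguxibuovkus.
Rule 2 (intervocalic spirantization): /b/ is a stop between vowels /i/ and /u/, so it spirantizes to the fricative [v]. /aogieguxibuovkus/ → aogieguxivuovkus.

aogieguxivuovkus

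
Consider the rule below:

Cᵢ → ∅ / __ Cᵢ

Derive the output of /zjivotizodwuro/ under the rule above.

zjivotizodwuro

No segment of /zjivotizodwuro/ meets the structural description of the rule, so the form surfaces unchanged.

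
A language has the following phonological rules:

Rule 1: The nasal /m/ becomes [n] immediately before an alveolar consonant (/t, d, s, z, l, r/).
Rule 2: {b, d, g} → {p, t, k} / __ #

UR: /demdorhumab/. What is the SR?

dendorhumap

Rule 1 (nasal place assimilation): /m/ precedes the alveolar consonant /d/, so it assimilates in place to [n]. /demdorhumab/ → dendorhumab.
Rule 2 (final devoicing): /b/ is a voiced stop in word-final position, so it devoices to [p]. /dendorhumab/ → dendorhumap.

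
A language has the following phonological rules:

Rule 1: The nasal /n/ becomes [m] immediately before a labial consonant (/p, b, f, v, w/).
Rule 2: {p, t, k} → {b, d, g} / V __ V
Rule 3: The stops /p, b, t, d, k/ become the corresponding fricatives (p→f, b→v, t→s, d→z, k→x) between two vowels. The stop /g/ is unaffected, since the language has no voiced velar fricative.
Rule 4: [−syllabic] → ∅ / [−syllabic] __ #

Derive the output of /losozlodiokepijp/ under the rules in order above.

Rule 1 (nasal place assimilation): no segment meets the environment; /losozlodiokepijp/ is unchanged.
Rule 2 (intervocalic voicing): /k/ is a voiceless stop between vowels /o/ and /e/, so it voices to [g]. /p/ is a voiceless stop between vowels /e/ and /i/, so it voices to [b]. /losozlodiokepijp/ → losozlodiogebijp.
Rule 3 (intervocalic spirantization): /d/ is a stop between vowels /o/ and /i/, so it spirantizes to the fricative [z]. /b/ is a stop between vowels /e/ and /i/, so it spirantizes to the fricative [v]. /losozlodiogebijp/ → losozloziogevijp.
Rule 4 (final cluster simplification): /p/ is the second consonant of a word-final cluster /jp/, so it deletes. /losozloziogevijp/ → losozloziogevij.

losozloziogevij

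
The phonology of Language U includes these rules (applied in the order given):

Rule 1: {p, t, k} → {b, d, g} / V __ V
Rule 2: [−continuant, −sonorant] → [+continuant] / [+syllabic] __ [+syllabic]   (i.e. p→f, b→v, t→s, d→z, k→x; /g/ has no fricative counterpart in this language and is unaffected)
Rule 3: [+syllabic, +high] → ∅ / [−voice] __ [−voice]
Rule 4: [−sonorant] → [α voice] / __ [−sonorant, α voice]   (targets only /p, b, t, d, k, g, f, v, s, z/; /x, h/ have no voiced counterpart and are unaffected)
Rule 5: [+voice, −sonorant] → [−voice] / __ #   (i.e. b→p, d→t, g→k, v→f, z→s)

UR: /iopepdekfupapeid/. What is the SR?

Rule 1 (intervocalic voicing): /p/ is a voiceless stop between vowels /o/ and /e/, so it voices to [b]. /p/ is a voiceless stop between vowels /u/ and /a/, so it voices to [b]. /p/ is a voiceless stop between vowels /a/ and /e/, so it voices to [b]. /iopepdekfupapeid/ → iobepdekfubabeid.
Rule 2 (intervocalic spirantization): /b/ is a stop between vowels /o/ and /e/, so it spirantizes to the fricative [v]. /b/ is a stop between vowels /u/ and /a/, so it spirantizes to the fricative [v]. /b/ is a stop between vowels /a/ and /e/, so it spirantizes to the fricative [v]. /iobepdekfubabeid/ → iovepdekfuvaveid.
Rule 3 (high vowel syncope): no segment meets the environment; /iovepdekfuvaveid/ is unchanged.
Rule 4 (regressive voicing assimilation): /p/ precedes the voiced obstruent /d/, so it voices to [b] by assimilation. /iovepdekfuvaveid/ → iovebdekfuvaveid.
Rule 5 (final devoicing): /d/ is a voiced obstruent in word-final position, so it devoices to [t]. /iovebdekfuvaveid/ → iovebdekfuvaveit.

iovebdekfuvaveit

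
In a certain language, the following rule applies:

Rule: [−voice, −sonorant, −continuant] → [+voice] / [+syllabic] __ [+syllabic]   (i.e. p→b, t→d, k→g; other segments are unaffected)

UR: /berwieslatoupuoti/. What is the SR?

berwiesladoubuodi

/t/ is a voiceless stop between vowels /a/ and /o/, so it voices to [d].
/p/ is a voiceless stop between vowels /u/ and /u/, so it voices to [b].
/t/ is a voiceless stop between vowels /o/ and /i/, so it voices to [d].
Surface form: [berwiesladoubuodi].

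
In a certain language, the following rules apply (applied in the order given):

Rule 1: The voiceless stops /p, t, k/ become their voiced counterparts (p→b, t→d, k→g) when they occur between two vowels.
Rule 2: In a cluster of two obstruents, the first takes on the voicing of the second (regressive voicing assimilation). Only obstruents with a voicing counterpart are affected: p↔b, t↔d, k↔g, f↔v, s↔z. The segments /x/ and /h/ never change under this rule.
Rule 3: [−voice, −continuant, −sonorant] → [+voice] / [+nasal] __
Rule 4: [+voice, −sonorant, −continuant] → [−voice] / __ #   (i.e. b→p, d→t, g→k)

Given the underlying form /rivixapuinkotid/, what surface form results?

rivixabuingodit

Rule 1 (intervocalic voicing): /p/ is a voiceless stop between vowels /a/ and /u/, so it voices to [b]. /t/ is a voiceless stop between vowels /o/ and /i/, so it voices to [d]. /rivixapuinkotid/ → rivixabuinkodid.
Rule 2 (regressive voicing assimilation): no segment meets the environment; /rivixabuinkodid/ is unchanged.
Rule 3 (post-nasal voicing): /k/ is a voiceless stop immediately after the nasal /n/, so it voices to [g]. /rivixabuinkodid/ → rivixabuingodid.
Rule 4 (final devoicing): /d/ is a voiced stop in word-final position, so it devoices to [t]. /rivixabuingodid/ → rivixabuingodit.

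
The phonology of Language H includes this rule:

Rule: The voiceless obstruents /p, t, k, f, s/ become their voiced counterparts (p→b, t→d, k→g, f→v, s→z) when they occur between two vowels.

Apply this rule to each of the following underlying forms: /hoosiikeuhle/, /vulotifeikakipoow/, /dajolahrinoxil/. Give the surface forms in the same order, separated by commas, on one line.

hooziigeuhle, vulodiveigagiboow, dajolahrinoxil

/hoosiikeuhle/: /s/ is a voiceless obstruent between vowels /o/ and /i/, so it voices to [z]. /k/ is a voiceless obstruent between vowels /i/ and /e/, so it voices to [g]. → [hooziigeuhle].
/vulotifeikakipoow/: /t/ is a voiceless obstruent between vowels /o/ and /i/, so it voices to [d]. /f/ is a voiceless obstruent between vowels /i/ and /e/, so it voices to [v]. /k/ is a voiceless obstruent between vowels /i/ and /a/, so it voices to [g]. /k/ is a voiceless obstruent between vowels /a/ and /i/, so it voices to [g]. /p/ is a voiceless obstruent between vowels /i/ and /o/, so it voices to [b]. → [vulodiveigagiboow].
/dajolahrinoxil/: the rule's environment is not met; surfaces unchanged as [dajolahrinoxil].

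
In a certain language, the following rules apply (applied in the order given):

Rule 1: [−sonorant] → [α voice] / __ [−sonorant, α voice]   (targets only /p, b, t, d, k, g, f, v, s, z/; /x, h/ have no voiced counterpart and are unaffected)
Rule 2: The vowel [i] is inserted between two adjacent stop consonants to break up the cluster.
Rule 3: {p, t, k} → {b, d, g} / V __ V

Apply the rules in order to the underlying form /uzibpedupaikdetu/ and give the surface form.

Rule 1 (regressive voicing assimilation): /b/ precedes the voiceless obstruent /p/, so it devoices to [p] by assimilation. /k/ precedes the voiced obstruent /d/, so it voices to [g] by assimilation. /uzibpedupaikdetu/ → uzippedupaigdetu.
Rule 2 (stop-cluster i-epenthesis): /p/ and /p/ form a stop–stop cluster, so [i] is inserted between them. /g/ and /d/ form a stop–stop cluster, so [i] is inserted between them. /uzippedupaigdetu/ → uzipipedupaigidetu.
Rule 3 (intervocalic voicing): /p/ is a voiceless stop between vowels /i/ and /i/, so it voices to [b]. /p/ is a voiceless stop between vowels /i/ and /e/, so it voices to [b]. /p/ is a voiceless stop between vowels /u/ and /a/, so it voices to [b]. /t/ is a voiceless stop between vowels /e/ and /u/, so it voices to [d]. /uzipipedupaigidetu/ → uzibibedubaigidedu.

uzibibedubaigidedu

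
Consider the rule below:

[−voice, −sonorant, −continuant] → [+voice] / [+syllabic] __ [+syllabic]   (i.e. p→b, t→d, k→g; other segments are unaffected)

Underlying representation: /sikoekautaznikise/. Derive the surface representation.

sigoegaudaznigise

/k/ is a voiceless stop between vowels /i/ and /o/, so it voices to [g].
/k/ is a voiceless stop between vowels /e/ and /a/, so it voices to [g].
/t/ is a voiceless stop between vowels /u/ and /a/, so it voices to [d].
/k/ is a voiceless stop between vowels /i/ and /i/, so it voices to [g].
Surface form: [sigoegaudaznigise].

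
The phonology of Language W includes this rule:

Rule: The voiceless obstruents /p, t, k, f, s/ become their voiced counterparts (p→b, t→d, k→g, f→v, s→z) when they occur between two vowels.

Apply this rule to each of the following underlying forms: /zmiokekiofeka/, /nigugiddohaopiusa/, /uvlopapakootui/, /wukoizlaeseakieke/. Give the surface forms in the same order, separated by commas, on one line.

/zmiokekiofeka/: /k/ is a voiceless obstruent between vowels /o/ and /e/, so it voices to [g]. /k/ is a voiceless obstruent between vowels /e/ and /i/, so it voices to [g]. /f/ is a voiceless obstruent between vowels /o/ and /e/, so it voices to [v]. /k/ is a voiceless obstruent between vowels /e/ and /a/, so it voices to [g]. → [zmiogegiovega].
/nigugiddohaopiusa/: /p/ is a voiceless obstruent between vowels /o/ and /i/, so it voices to [b]. /s/ is a voiceless obstruent between vowels /u/ and /a/, so it voices to [z]. → [nigugiddohaobiuza].
/uvlopapakootui/: /p/ is a voiceless obstruent between vowels /o/ and /a/, so it voices to [b]. /p/ is a voiceless obstruent between vowels /a/ and /a/, so it voices to [b]. /k/ is a voiceless obstruent between vowels /a/ and /o/, so it voices to [g]. /t/ is a voiceless obstruent between vowels /o/ and /u/, so it voices to [d]. → [uvlobabagoodui].
/wukoizlaeseakieke/: /k/ is a voiceless obstruent between vowels /u/ and /o/, so it voices to [g]. /s/ is a voiceless obstruent between vowels /e/ and /e/, so it voices to [z]. /k/ is a voiceless obstruent between vowels /a/ and /i/, so it voices to [g]. /k/ is a voiceless obstruent between vowels /e/ and /e/, so it voices to [g]. → [wugoizlaezeagiege].

zmiogegiovega, nigugiddohaobiuza, uvlobabagoodui, wugoizlaezeagiege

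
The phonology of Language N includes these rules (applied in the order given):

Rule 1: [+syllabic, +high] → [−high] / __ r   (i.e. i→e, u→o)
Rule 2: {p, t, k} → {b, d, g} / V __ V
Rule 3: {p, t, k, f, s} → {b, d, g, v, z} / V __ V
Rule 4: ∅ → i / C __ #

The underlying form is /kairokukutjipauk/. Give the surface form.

Rule 1 (pre-rhotic lowering): /i/ is a high vowel immediately before /r/, so it lowers to [e]. /kairokukutjipauk/ → kaerokukutjipauk.
Rule 2 (intervocalic voicing): /k/ is a voiceless stop between vowels /o/ and /u/, so it voices to [g]. /k/ is a voiceless stop between vowels /u/ and /u/, so it voices to [g]. /p/ is a voiceless stop between vowels /i/ and /a/, so it voices to [b]. /kaerokukutjipauk/ → kaerogugutjibauk.
Rule 3 (intervocalic voicing): no segment meets the environment; /kaerogugutjibauk/ is unchanged.
Rule 4 (final i-epenthesis): the form ends in the consonant /k/, so [i] is inserted word-finally. /kaerogugutjibauk/ → kaerogugutjibauki.

kaerogugutjibauki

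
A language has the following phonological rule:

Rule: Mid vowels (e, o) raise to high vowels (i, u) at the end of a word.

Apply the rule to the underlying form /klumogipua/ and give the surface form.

No segment of /klumogipua/ meets the structural description of the rule, so the form surfaces unchanged.

klumogipua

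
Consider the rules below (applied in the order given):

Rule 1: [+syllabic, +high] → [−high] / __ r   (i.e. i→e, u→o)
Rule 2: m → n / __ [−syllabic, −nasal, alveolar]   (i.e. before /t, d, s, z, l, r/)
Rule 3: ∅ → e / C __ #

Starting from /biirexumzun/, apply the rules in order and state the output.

bierexunzune

Rule 1 (pre-rhotic lowering): /i/ is a high vowel immediately before /r/, so it lowers to [e]. /biirexumzun/ → bierexumzun.
Rule 2 (nasal place assimilation): /m/ precedes the alveolar consonant /z/, so it assimilates in place to [n]. /bierexumzun/ → bierexunzun.
Rule 3 (final e-epenthesis): the form ends in the consonant /n/, so [e] is inserted word-finally. /bierexunzun/ → bierexunzune.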